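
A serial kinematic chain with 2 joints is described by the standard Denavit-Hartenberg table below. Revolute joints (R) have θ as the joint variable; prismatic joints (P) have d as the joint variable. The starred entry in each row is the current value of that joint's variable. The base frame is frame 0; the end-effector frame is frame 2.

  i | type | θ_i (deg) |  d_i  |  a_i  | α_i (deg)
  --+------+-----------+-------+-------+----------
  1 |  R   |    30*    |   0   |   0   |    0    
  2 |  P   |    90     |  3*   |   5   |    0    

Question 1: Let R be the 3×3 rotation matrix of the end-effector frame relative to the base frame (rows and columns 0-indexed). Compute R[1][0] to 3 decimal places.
End-effector x-axis (col 0 of R) = (-0.5000,0.8660,0.0000)
R[1][0] = 0.8660

0.866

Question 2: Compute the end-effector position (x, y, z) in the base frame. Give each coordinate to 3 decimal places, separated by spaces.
-2.500 4.330 3.000

after link 1: o_1 = (0.0000, 0.0000, 0.0000)
after link 2: o_2 = (-2.5000, 4.3301, 3.0000)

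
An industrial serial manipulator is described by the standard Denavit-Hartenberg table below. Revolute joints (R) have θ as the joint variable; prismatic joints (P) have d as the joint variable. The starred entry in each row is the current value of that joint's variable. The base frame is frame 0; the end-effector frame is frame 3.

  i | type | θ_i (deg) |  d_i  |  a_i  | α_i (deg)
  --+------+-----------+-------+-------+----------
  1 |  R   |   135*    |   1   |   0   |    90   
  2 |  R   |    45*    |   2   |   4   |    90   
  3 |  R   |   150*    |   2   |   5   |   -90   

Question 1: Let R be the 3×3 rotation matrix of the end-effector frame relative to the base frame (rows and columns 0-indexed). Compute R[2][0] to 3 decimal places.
-0.612

End-effector x-axis (col 0 of R) = (0.7866,-0.0795,-0.6124)
R[2][0] = -0.6124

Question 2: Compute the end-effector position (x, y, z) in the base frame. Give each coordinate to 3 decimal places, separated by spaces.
after link 1: o_1 = (0.0000, 0.0000, 1.0000)
after link 2: o_2 = (-0.5858, 3.4142, 3.8284)
after link 3: o_3 = (2.3470, 4.0169, -0.6476)

2.347 4.017 -0.648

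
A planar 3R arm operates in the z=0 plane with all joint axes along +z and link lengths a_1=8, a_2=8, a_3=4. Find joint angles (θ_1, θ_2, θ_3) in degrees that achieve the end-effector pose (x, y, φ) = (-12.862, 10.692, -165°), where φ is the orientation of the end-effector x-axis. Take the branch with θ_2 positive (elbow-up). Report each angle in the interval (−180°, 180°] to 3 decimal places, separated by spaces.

104.995 45.007 44.998

wrist centre = target − a_3·(cos φ, sin φ) = (-8.9983, 11.7273)
cos θ_2 = (218.4984−8²−8²)/(2·8·8) = 0.7070; θ_2 = 45.0072° (elbow-up)
β = atan2(11.7273,-8.9983) = 127.4989°; ψ = atan2(5.6576,13.6561) = 22.5036°
θ_1 = β − ψ = 104.9953°
θ_3 = φ − θ_1 − θ_2 = 44.9975° (wrapped to (-180°,180°])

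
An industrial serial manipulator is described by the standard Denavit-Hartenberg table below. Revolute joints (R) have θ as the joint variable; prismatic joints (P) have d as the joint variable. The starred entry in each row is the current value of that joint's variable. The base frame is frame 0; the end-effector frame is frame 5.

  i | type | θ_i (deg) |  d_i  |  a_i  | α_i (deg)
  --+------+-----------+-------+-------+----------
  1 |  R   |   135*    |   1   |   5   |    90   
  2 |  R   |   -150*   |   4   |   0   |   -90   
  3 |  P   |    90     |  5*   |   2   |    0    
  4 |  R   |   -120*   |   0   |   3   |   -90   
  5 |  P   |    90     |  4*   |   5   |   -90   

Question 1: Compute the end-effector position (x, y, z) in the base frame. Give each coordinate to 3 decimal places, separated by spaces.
after link 1: o_1 = (-3.5355, 3.5355, 1.0000)
after link 2: o_2 = (-0.7071, 6.3640, 1.0000)
after link 3: o_3 = (-3.8891, 6.7175, -3.3301)
after link 4: o_4 = (-1.2374, 6.1872, -4.6292)
after link 5: o_5 = (-0.6944, 0.7452, -1.2990)

-0.694 0.745 -1.299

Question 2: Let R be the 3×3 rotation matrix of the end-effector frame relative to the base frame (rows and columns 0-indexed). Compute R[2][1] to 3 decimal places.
0.250

End-effector y-axis (col 1 of R) = (0.3062,0.9186,0.2500)
R[2][1] = 0.2500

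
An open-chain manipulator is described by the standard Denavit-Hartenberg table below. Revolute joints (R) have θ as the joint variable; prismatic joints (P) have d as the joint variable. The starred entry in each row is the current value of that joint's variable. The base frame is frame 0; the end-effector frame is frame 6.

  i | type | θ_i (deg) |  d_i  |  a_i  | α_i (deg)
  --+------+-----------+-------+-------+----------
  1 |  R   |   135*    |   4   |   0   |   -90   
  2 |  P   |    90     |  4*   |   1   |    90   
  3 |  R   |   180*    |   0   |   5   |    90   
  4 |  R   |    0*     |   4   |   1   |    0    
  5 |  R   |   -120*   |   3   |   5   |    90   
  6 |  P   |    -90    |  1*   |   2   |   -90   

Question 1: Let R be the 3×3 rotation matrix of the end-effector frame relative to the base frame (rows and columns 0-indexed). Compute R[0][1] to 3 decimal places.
0.354

End-effector y-axis (col 1 of R) = (0.3536,-0.3536,0.8660)
R[0][1] = 0.3536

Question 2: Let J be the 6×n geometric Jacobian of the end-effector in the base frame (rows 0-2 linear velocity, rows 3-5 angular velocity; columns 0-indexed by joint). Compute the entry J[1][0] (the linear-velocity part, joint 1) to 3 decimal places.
-3.656

axis z_0 = ẑ; lever o_n−o_0 = (-3.6557,-9.0723,5.6340)
cross product → J_v[:, 0] = (9.0723,-3.6557,0.0000)
J_ω[:, 0] = z_0
entry J[1][0] = -3.6557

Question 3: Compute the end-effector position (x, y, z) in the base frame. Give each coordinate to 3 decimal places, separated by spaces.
after link 1: o_1 = (0.0000, 0.0000, 4.0000)
after link 2: o_2 = (-2.8284, -2.8284, 3.0000)
after link 3: o_3 = (-2.8284, -2.8284, 8.0000)
after link 4: o_4 = (-5.6569, -5.6569, 9.0000)
after link 5: o_5 = (-4.7163, -10.8400, 6.5000)
after link 6: o_6 = (-3.6557, -9.0723, 5.6340)

-3.656 -9.072 5.634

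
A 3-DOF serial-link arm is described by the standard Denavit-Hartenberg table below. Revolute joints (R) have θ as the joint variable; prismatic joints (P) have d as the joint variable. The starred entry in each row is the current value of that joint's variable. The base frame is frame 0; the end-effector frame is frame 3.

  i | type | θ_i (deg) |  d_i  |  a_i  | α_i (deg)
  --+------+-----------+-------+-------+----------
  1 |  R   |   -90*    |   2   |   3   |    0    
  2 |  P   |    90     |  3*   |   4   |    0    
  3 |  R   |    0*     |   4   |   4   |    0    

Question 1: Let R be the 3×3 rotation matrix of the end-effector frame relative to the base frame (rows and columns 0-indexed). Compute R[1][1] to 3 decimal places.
1.000

End-effector y-axis (col 1 of R) = (0.0000,1.0000,0.0000)
R[1][1] = 1.0000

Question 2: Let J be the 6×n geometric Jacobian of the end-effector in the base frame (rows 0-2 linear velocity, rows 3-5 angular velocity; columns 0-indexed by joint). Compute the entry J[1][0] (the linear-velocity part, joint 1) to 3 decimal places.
8.000

axis z_0 = ẑ; lever o_n−o_0 = (8.0000,-3.0000,9.0000)
cross product → J_v[:, 0] = (3.0000,8.0000,-0.0000)
J_ω[:, 0] = z_0
entry J[1][0] = 8.0000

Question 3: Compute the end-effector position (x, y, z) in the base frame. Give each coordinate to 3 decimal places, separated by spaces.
8.000 -3.000 9.000

after link 1: o_1 = (0.0000, -3.0000, 2.0000)
after link 2: o_2 = (4.0000, -3.0000, 5.0000)
after link 3: o_3 = (8.0000, -3.0000, 9.0000)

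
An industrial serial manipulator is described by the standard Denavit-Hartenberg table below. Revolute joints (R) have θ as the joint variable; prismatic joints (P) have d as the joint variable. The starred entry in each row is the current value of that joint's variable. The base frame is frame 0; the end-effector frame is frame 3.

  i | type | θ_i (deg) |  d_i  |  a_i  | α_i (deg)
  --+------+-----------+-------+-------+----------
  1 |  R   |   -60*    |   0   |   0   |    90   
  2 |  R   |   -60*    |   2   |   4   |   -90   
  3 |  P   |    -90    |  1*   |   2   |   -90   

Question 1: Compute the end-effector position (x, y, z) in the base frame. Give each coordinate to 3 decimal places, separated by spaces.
-2.031 -4.482 -2.964

after link 1: o_1 = (0.0000, 0.0000, 0.0000)
after link 2: o_2 = (-0.7321, -2.7321, -3.4641)
after link 3: o_3 = (-2.0311, -4.4821, -2.9641)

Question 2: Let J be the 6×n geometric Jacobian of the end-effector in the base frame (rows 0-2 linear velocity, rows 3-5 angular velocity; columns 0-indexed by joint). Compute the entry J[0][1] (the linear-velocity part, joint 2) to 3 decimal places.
1.482

axis z_1 = (-0.8660,-0.5000,0.0000); lever o_n−o_1 = (-2.0311,-4.4821,-2.9641)
cross product → J_v[:, 1] = (1.4821,-2.5670,2.8660)
J_ω[:, 1] = z_1
entry J[0][1] = 1.4821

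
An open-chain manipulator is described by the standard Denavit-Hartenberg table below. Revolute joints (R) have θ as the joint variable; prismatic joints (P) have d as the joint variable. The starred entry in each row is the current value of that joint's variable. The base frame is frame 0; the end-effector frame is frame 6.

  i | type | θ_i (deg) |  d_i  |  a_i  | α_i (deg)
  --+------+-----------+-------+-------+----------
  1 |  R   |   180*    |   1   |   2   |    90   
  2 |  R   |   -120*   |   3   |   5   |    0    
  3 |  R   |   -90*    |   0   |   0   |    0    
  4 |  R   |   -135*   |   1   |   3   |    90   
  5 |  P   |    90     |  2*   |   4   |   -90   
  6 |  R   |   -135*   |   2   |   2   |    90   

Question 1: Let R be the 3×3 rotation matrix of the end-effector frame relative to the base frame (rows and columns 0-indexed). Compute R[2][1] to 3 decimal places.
End-effector y-axis (col 1 of R) = (0.9659,0.0000,-0.2588)
R[2][1] = -0.2588

-0.259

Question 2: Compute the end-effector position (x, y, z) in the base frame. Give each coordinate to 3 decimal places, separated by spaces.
after link 1: o_1 = (-2.0000, 0.0000, 1.0000)
after link 2: o_2 = (0.5000, 3.0000, -3.3301)
after link 3: o_3 = (0.5000, 3.0000, -3.3301)
after link 4: o_4 = (-2.3978, 4.0000, -2.5537)
after link 5: o_5 = (-2.9154, 8.0000, -4.4855)
after link 6: o_6 = (-1.3496, 6.5858, -6.3692)

-1.350 6.586 -6.369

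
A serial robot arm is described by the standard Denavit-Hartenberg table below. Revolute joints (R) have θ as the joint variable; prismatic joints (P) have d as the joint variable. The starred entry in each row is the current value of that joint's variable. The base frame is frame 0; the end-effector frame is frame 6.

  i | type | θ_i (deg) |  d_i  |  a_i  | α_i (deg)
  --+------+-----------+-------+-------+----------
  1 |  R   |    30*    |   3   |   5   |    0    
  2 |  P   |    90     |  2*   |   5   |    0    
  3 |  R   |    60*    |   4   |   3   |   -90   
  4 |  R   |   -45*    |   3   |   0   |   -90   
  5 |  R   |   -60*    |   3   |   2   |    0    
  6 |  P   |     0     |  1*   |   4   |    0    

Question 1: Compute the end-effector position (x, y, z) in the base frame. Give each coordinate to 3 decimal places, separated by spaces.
-6.120 -1.366 8.293

after link 1: o_1 = (4.3301, 2.5000, 3.0000)
after link 2: o_2 = (1.8301, 6.8301, 5.0000)
after link 3: o_3 = (-1.1699, 6.8301, 9.0000)
after link 4: o_4 = (-1.1699, 3.8301, 9.0000)
after link 5: o_5 = (-3.9983, 2.0981, 7.5858)
after link 6: o_6 = (-6.1196, -1.3660, 8.2929)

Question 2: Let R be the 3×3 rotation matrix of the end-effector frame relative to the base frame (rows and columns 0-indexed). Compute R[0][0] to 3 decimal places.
End-effector x-axis (col 0 of R) = (-0.3536,-0.8660,0.3536)
R[0][0] = -0.3536

-0.354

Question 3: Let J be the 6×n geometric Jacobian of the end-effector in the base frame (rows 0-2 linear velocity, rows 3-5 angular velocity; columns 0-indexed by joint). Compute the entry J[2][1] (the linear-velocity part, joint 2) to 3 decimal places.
prismatic axis z_1 = (0.0000,0.0000,1.0000)
J_v[:, 1] = z_1; J_ω[:, 1] = (0,0,0)
entry J[2][1] = 1.0000

1.000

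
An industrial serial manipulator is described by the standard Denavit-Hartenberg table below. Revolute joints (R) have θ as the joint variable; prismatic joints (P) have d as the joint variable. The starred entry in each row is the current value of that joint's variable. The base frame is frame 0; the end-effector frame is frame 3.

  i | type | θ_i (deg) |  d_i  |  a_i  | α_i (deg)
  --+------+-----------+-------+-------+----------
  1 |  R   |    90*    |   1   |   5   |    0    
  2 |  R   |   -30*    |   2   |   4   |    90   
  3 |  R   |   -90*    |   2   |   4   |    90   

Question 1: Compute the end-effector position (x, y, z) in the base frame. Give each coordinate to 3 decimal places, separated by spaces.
after link 1: o_1 = (0.0000, 5.0000, 1.0000)
after link 2: o_2 = (2.0000, 8.4641, 3.0000)
after link 3: o_3 = (3.7321, 7.4641, -1.0000)

3.732 7.464 -1.000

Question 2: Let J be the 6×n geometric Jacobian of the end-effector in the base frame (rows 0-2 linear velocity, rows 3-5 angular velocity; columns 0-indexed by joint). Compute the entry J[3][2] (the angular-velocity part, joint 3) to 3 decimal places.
axis z_2 = (0.8660,-0.5000,0.0000); lever o_n−o_2 = (1.7321,-1.0000,-4.0000)
cross product → J_v[:, 2] = (2.0000,3.4641,0.0000)
J_ω[:, 2] = z_2
entry J[3][2] = 0.8660

0.866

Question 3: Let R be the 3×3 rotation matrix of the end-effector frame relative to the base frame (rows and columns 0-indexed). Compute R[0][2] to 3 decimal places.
End-effector z-axis (col 2 of R) = (-0.5000,-0.8660,-0.0000)
R[0][2] = -0.5000

-0.500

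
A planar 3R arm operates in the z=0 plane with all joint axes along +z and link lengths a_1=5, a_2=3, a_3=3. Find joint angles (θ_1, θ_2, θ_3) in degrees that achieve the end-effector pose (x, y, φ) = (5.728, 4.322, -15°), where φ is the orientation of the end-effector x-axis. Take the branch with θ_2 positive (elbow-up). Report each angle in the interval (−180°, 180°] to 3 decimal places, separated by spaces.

30.003 89.992 -134.995

wrist centre = target − a_3·(cos φ, sin φ) = (2.8302, 5.0985)
cos θ_2 = (34.0044−5²−3²)/(2·5·3) = 0.0001; θ_2 = 89.9915° (elbow-up)
β = atan2(5.0985,2.8302) = 60.9648°; ψ = atan2(3.0000,5.0004) = 30.9615°
θ_1 = β − ψ = 30.0032°
θ_3 = φ − θ_1 − θ_2 = -134.9948° (wrapped to (-180°,180°])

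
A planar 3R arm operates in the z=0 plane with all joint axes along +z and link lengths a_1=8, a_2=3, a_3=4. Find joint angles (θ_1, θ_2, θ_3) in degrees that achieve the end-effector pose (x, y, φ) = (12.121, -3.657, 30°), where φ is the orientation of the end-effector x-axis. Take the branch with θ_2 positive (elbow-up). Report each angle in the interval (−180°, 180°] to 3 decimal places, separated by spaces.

-45.000 44.996 30.004

wrist centre = target − a_3·(cos φ, sin φ) = (8.6569, -5.6570)
cos θ_2 = (106.9435−8²−3²)/(2·8·3) = 0.7072; θ_2 = 44.9959° (elbow-up)
β = atan2(-5.6570,8.6569) = -33.1633°; ψ = atan2(2.1212,10.1215) = 11.8362°
θ_1 = β − ψ = -44.9996°
θ_3 = φ − θ_1 − θ_2 = 30.0036° (wrapped to (-180°,180°])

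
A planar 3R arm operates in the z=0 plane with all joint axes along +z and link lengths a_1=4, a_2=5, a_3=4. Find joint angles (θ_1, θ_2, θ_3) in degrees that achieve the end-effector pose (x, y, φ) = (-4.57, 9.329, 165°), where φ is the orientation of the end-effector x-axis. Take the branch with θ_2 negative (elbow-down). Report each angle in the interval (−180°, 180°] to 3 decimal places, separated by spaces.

wrist centre = target − a_3·(cos φ, sin φ) = (-0.7063, 8.2937)
cos θ_2 = (69.2847−4²−5²)/(2·4·5) = 0.7071; θ_2 = -44.9991° (elbow-down)
β = atan2(8.2937,-0.7063) = 94.8676°; ψ = atan2(-3.5355,7.5356) = -25.1346°
θ_1 = β − ψ = 120.0022°
θ_3 = φ − θ_1 − θ_2 = 89.9969° (wrapped to (-180°,180°])

120.002 -44.999 89.997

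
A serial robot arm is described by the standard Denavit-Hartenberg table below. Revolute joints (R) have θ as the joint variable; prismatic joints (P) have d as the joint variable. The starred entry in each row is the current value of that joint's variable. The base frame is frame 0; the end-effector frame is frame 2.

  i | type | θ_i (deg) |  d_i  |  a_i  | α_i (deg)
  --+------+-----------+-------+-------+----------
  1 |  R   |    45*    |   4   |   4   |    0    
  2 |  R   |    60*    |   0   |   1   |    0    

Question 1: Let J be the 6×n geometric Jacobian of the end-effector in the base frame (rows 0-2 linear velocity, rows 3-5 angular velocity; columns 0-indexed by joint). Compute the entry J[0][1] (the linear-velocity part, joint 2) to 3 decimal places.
axis z_1 = (0.0000,0.0000,1.0000); lever o_n−o_1 = (-0.2588,0.9659,0.0000)
cross product → J_v[:, 1] = (-0.9659,-0.2588,0.0000)
J_ω[:, 1] = z_1
entry J[0][1] = -0.9659

-0.966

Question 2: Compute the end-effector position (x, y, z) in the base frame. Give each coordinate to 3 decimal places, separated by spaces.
after link 1: o_1 = (2.8284, 2.8284, 4.0000)
after link 2: o_2 = (2.5696, 3.7944, 4.0000)

2.570 3.794 4.000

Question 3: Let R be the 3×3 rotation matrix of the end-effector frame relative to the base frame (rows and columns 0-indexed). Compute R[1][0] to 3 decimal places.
0.966

End-effector x-axis (col 0 of R) = (-0.2588,0.9659,0.0000)
R[1][0] = 0.9659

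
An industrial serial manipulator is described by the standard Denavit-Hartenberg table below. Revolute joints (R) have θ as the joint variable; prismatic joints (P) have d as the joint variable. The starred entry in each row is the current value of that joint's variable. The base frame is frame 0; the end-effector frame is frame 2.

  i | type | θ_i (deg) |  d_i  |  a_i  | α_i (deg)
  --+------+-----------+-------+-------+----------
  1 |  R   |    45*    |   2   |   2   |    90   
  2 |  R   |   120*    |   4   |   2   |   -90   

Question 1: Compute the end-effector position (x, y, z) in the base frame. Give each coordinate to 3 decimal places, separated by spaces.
3.536 -2.121 3.732

after link 1: o_1 = (1.4142, 1.4142, 2.0000)
after link 2: o_2 = (3.5355, -2.1213, 3.7321)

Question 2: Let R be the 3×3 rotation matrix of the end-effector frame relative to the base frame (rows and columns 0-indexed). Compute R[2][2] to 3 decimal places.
End-effector z-axis (col 2 of R) = (-0.6124,-0.6124,-0.5000)
R[2][2] = -0.5000

-0.500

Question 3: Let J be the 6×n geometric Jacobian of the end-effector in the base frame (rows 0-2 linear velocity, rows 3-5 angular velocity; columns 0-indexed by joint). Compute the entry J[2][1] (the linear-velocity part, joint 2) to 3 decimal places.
axis z_1 = (0.7071,-0.7071,0.0000); lever o_n−o_1 = (2.1213,-3.5355,1.7321)
cross product → J_v[:, 1] = (-1.2247,-1.2247,-1.0000)
J_ω[:, 1] = z_1
entry J[2][1] = -1.0000

-1.000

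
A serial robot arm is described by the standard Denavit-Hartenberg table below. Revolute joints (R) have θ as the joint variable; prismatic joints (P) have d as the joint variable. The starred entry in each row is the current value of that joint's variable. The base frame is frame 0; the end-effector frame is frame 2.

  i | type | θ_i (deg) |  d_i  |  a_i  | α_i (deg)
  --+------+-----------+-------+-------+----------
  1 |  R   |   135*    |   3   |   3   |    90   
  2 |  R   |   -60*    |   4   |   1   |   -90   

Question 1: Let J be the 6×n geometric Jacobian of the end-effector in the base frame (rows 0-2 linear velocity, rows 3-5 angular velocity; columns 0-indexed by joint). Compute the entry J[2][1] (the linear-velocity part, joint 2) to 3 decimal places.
axis z_1 = (0.7071,0.7071,0.0000); lever o_n−o_1 = (2.4749,3.1820,-0.8660)
cross product → J_v[:, 1] = (-0.6124,0.6124,0.5000)
J_ω[:, 1] = z_1
entry J[2][1] = 0.5000

0.500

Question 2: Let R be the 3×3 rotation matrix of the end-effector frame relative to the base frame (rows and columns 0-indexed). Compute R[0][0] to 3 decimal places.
-0.354

End-effector x-axis (col 0 of R) = (-0.3536,0.3536,-0.8660)
R[0][0] = -0.3536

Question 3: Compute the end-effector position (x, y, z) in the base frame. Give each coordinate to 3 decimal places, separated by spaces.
after link 1: o_1 = (-2.1213, 2.1213, 3.0000)
after link 2: o_2 = (0.3536, 5.3033, 2.1340)

0.354 5.303 2.134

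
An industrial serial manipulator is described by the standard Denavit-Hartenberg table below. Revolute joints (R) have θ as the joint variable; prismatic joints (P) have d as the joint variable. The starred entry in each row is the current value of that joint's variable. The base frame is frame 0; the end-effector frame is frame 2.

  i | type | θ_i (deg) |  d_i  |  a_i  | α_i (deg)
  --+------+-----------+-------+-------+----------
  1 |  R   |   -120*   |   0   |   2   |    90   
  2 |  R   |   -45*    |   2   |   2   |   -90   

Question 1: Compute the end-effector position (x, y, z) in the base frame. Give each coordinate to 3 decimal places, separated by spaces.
after link 1: o_1 = (-1.0000, -1.7321, 0.0000)
after link 2: o_2 = (-3.4392, -1.9568, -1.4142)

-3.439 -1.957 -1.414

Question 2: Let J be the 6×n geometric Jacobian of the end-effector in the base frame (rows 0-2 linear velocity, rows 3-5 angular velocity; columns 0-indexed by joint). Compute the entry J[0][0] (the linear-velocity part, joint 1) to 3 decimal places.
axis z_0 = ẑ; lever o_n−o_0 = (-3.4392,-1.9568,-1.4142)
cross product → J_v[:, 0] = (1.9568,-3.4392,0.0000)
J_ω[:, 0] = z_0
entry J[0][0] = 1.9568

1.957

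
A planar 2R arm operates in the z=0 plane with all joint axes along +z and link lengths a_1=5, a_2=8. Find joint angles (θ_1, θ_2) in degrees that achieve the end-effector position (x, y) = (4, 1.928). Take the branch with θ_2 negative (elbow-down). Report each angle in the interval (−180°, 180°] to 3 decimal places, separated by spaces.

cos θ_2 = (19.7172−5²−8²)/(2·5·8) = -0.8660; θ_2 = -150.0011° (elbow-down)
β = atan2(1.9280,4.0000) = 25.7341°; ψ = atan2(-3.9999,-1.9283) = -115.7381°
θ_1 = β − ψ = 141.4722°

141.472 -150.001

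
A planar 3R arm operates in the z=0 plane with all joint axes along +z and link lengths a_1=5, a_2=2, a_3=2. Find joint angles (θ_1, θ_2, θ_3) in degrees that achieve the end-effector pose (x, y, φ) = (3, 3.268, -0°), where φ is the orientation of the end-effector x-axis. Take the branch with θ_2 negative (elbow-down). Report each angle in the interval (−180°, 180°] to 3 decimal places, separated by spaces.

90.001 -149.998 59.997

wrist centre = target − a_3·(cos φ, sin φ) = (1.0000, 3.2680)
cos θ_2 = (11.6798−5²−2²)/(2·5·2) = -0.8660; θ_2 = -149.9981° (elbow-down)
β = atan2(3.2680,1.0000) = 72.9860°; ψ = atan2(-1.0001,3.2680) = -17.0150°
θ_1 = β − ψ = 90.0010°
θ_3 = φ − θ_1 − θ_2 = 59.9971° (wrapped to (-180°,180°])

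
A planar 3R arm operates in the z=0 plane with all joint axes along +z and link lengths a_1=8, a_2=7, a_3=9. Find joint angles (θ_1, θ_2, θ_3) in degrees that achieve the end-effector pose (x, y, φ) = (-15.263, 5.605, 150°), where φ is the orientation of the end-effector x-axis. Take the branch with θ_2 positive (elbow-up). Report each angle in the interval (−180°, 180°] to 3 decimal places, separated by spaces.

wrist centre = target − a_3·(cos φ, sin φ) = (-7.4688, 1.1050)
cos θ_2 = (57.0036−8²−7²)/(2·8·7) = -0.5000; θ_2 = 119.9979° (elbow-up)
β = atan2(1.1050,-7.4688) = 171.5842°; ψ = atan2(6.0623,4.5002) = 53.4124°
θ_1 = β − ψ = 118.1717°
θ_3 = φ − θ_1 − θ_2 = -88.1696° (wrapped to (-180°,180°])

118.172 119.998 -88.170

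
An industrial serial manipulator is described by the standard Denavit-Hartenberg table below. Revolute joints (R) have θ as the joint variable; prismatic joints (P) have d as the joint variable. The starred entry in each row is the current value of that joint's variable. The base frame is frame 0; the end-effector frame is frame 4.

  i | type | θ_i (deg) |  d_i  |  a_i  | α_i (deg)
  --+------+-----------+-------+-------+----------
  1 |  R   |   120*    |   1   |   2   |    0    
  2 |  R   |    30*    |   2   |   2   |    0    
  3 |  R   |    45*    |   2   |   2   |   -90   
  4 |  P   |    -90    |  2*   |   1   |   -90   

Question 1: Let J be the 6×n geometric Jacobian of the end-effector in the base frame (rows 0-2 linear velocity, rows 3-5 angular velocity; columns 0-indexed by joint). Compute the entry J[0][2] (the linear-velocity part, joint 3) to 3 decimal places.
axis z_2 = (0.0000,0.0000,1.0000); lever o_n−o_2 = (-1.4142,-2.4495,3.0000)
cross product → J_v[:, 2] = (2.4495,-1.4142,0.0000)
J_ω[:, 2] = z_2
entry J[0][2] = 2.4495

2.449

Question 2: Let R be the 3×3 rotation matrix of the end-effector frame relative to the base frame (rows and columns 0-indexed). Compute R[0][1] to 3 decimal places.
End-effector y-axis (col 1 of R) = (-0.2588,0.9659,-0.0000)
R[0][1] = -0.2588

-0.259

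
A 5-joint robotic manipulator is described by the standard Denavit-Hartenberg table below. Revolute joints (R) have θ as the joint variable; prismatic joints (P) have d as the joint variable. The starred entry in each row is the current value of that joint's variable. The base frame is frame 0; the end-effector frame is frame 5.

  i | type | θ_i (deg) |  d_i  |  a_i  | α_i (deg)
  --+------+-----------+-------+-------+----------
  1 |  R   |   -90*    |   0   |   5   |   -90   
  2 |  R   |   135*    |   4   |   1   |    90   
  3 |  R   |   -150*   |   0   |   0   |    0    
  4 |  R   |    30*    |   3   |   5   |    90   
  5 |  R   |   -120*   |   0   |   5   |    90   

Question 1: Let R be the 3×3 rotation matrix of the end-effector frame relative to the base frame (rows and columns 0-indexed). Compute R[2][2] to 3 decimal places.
End-effector z-axis (col 2 of R) = (0.7500,-0.0474,-0.6597)
R[2][2] = -0.6597

-0.660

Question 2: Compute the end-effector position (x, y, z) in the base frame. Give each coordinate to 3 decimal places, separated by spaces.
1.835 -4.236 1.117

after link 1: o_1 = (0.0000, -5.0000, 0.0000)
after link 2: o_2 = (4.0000, -4.2929, -0.7071)
after link 3: o_3 = (4.0000, -4.2929, -0.7071)
after link 4: o_4 = (-0.3301, -8.1820, -1.0607)
after link 5: o_5 = (1.8349, -4.2362, 1.1173)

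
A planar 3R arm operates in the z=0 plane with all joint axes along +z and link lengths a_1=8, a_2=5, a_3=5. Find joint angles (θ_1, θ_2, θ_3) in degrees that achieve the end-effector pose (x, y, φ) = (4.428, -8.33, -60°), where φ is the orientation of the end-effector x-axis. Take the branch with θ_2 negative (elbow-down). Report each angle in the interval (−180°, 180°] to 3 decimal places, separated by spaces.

wrist centre = target − a_3·(cos φ, sin φ) = (1.9280, -3.9999)
cos θ_2 = (19.7162−8²−5²)/(2·8·5) = -0.8660; θ_2 = -150.0026° (elbow-down)
β = atan2(-3.9999,1.9280) = -64.2652°; ψ = atan2(-2.4998,3.6698) = -34.2623°
θ_1 = β − ψ = -30.0029°
θ_3 = φ − θ_1 − θ_2 = 120.0055° (wrapped to (-180°,180°])

-30.003 -150.003 120.005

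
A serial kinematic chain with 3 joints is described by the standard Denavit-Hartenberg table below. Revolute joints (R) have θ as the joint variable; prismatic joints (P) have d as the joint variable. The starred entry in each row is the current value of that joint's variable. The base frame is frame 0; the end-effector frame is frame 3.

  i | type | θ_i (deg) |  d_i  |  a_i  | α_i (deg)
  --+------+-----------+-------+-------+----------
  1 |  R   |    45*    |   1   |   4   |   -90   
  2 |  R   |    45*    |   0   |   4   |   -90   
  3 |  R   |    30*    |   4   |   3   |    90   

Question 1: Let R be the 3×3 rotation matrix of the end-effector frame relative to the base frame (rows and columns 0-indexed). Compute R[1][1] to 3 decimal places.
-0.500

End-effector y-axis (col 1 of R) = (-0.5000,-0.5000,-0.7071)
R[1][1] = -0.5000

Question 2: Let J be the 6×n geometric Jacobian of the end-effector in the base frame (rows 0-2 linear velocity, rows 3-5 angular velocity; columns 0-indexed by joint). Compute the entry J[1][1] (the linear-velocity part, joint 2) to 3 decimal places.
-5.299

axis z_1 = (-0.7071,0.7071,0.0000); lever o_n−o_1 = (2.3597,0.2384,-7.4940)
cross product → J_v[:, 1] = (-5.2990,-5.2990,-1.8371)
J_ω[:, 1] = z_1
entry J[1][1] = -5.2990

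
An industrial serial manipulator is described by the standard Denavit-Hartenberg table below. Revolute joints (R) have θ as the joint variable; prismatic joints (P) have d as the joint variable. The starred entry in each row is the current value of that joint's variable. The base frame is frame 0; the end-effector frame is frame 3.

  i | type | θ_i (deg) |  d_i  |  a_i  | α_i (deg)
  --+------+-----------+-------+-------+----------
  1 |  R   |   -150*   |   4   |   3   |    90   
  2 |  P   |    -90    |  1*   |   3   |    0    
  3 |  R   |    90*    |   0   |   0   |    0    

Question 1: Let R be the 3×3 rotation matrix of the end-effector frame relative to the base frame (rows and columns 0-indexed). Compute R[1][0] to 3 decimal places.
End-effector x-axis (col 0 of R) = (-0.8660,-0.5000,0.0000)
R[1][0] = -0.5000

-0.500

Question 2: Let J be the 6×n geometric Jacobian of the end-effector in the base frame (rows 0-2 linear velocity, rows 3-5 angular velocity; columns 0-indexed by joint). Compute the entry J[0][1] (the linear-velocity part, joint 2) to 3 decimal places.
prismatic axis z_1 = (-0.5000,0.8660,0.0000)
J_v[:, 1] = z_1; J_ω[:, 1] = (0,0,0)
entry J[0][1] = -0.5000

-0.500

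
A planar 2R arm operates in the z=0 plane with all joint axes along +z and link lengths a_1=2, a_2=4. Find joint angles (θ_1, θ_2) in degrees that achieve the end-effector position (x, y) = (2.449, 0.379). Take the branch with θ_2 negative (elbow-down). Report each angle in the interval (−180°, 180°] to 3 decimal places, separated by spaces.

135.028 -150.017

cos θ_2 = (6.1412−2²−4²)/(2·2·4) = -0.8662; θ_2 = -150.0168° (elbow-down)
β = atan2(0.3790,2.4490) = 8.7971°; ψ = atan2(-1.9990,-1.4647) = -126.2309°
θ_1 = β − ψ = 135.0280°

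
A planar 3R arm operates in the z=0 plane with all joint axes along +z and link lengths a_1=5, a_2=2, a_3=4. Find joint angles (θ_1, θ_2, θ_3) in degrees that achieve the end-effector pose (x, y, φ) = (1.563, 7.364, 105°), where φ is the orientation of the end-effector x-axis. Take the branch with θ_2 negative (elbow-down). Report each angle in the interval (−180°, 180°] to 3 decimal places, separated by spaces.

76.827 -119.990 148.162

wrist centre = target − a_3·(cos φ, sin φ) = (2.5983, 3.5003)
cos θ_2 = (19.0031−5²−2²)/(2·5·2) = -0.4998; θ_2 = -119.9897° (elbow-down)
β = atan2(3.5003,2.5983) = 53.4134°; ψ = atan2(-1.7322,4.0003) = -23.4138°
θ_1 = β − ψ = 76.8272°
θ_3 = φ − θ_1 − θ_2 = 148.1625° (wrapped to (-180°,180°])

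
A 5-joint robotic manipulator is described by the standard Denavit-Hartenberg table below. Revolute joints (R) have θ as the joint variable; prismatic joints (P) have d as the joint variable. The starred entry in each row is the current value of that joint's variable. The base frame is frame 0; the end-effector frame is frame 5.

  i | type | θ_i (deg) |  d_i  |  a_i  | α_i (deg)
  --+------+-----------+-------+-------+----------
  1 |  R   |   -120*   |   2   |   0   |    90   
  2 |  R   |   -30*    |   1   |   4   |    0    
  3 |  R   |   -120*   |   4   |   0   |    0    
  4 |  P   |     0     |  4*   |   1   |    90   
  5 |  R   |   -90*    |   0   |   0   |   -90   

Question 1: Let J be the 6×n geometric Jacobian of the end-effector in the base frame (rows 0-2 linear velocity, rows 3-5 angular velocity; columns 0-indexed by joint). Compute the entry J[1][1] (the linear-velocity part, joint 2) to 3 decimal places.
axis z_1 = (-0.8660,0.5000,0.0000); lever o_n−o_1 = (-9.0933,2.2500,-2.5000)
cross product → J_v[:, 1] = (-1.2500,-2.1651,2.5981)
J_ω[:, 1] = z_1
entry J[1][1] = -2.1651

-2.165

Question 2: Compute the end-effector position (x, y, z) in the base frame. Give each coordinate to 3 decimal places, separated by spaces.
-9.093 2.250 -0.500

after link 1: o_1 = (0.0000, 0.0000, 2.0000)
after link 2: o_2 = (-2.5981, -2.5000, 0.0000)
after link 3: o_3 = (-6.0622, -0.5000, 0.0000)
after link 4: o_4 = (-9.0933, 2.2500, -0.5000)
after link 5: o_5 = (-9.0933, 2.2500, -0.5000)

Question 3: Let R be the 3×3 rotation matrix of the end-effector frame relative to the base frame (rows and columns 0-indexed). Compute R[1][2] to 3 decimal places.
End-effector z-axis (col 2 of R) = (0.4330,0.7500,-0.5000)
R[1][2] = 0.7500

0.750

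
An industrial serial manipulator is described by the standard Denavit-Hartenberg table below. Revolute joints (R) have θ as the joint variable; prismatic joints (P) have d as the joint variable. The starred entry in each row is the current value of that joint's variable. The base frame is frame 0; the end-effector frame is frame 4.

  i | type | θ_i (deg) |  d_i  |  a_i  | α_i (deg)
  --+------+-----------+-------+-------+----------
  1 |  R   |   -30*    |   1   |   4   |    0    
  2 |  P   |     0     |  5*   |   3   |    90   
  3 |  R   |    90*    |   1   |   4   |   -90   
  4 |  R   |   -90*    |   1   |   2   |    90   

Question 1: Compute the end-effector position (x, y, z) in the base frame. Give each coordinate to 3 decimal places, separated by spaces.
after link 1: o_1 = (3.4641, -2.0000, 1.0000)
after link 2: o_2 = (6.0622, -3.5000, 6.0000)
after link 3: o_3 = (5.5622, -4.3660, 10.0000)
after link 4: o_4 = (3.6962, -5.5981, 10.0000)

3.696 -5.598 10.000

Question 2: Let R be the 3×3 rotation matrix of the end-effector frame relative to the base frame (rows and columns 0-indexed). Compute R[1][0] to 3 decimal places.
End-effector x-axis (col 0 of R) = (-0.5000,-0.8660,0.0000)
R[1][0] = -0.8660

-0.866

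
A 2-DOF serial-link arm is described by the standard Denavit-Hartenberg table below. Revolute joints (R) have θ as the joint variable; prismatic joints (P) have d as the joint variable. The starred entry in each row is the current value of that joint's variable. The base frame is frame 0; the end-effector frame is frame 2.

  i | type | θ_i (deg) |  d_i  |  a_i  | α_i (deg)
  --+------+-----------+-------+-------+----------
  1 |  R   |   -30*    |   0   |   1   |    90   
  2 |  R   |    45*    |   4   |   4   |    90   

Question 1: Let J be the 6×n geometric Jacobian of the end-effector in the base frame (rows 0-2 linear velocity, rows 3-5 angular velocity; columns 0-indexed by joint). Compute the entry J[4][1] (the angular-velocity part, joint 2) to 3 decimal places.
axis z_1 = (-0.5000,-0.8660,0.0000); lever o_n−o_1 = (0.4495,-4.8783,2.8284)
cross product → J_v[:, 1] = (-2.4495,1.4142,2.8284)
J_ω[:, 1] = z_1
entry J[4][1] = -0.8660

-0.866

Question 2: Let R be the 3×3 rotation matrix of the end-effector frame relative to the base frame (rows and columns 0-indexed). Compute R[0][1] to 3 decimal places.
End-effector y-axis (col 1 of R) = (-0.5000,-0.8660,0.0000)
R[0][1] = -0.5000

-0.500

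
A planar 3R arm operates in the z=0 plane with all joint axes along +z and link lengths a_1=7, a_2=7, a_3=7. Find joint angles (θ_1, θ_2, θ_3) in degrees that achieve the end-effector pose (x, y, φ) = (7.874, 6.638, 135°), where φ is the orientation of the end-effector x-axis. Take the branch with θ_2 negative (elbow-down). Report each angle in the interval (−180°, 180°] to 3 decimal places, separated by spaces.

29.999 -44.998 149.999

wrist centre = target − a_3·(cos φ, sin φ) = (12.8237, 1.6883)
cos θ_2 = (167.2987−7²−7²)/(2·7·7) = 0.7071; θ_2 = -44.9982° (elbow-down)
β = atan2(1.6883,12.8237) = 7.4999°; ψ = atan2(-4.9496,11.9499) = -22.4991°
θ_1 = β − ψ = 29.9990°
θ_3 = φ − θ_1 − θ_2 = 149.9992° (wrapped to (-180°,180°])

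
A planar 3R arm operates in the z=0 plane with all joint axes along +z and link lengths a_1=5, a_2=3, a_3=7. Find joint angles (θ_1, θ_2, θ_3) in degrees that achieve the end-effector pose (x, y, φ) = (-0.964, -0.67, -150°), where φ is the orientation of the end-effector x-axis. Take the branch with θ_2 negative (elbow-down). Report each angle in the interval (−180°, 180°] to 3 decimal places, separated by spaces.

wrist centre = target − a_3·(cos φ, sin φ) = (5.0982, 2.8300)
cos θ_2 = (34.0003−5²−3²)/(2·5·3) = 0.0000; θ_2 = -89.9994° (elbow-down)
β = atan2(2.8300,5.0982) = 29.0347°; ψ = atan2(-3.0000,5.0000) = -30.9636°
θ_1 = β − ψ = 59.9983°
θ_3 = φ − θ_1 − θ_2 = -119.9989° (wrapped to (-180°,180°])

59.998 -89.999 -119.999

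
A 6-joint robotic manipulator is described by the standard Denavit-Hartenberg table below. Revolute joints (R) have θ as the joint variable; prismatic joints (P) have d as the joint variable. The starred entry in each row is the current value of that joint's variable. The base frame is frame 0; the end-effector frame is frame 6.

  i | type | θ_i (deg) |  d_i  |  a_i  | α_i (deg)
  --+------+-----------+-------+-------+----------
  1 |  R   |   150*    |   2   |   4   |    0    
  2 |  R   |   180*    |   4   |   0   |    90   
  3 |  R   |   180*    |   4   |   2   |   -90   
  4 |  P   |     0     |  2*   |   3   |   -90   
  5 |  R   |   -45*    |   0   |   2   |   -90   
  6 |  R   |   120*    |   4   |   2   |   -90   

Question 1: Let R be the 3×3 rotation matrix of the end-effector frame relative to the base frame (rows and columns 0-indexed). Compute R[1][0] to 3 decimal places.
-0.927

End-effector x-axis (col 0 of R) = (-0.1268,-0.9268,0.3536)
R[1][0] = -0.9268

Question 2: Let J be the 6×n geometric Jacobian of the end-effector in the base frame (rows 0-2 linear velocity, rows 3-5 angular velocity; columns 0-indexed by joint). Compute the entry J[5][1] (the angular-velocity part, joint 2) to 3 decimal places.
1.000

axis z_1 = (0.0000,0.0000,1.0000); lever o_n−o_1 = (-10.2580,-0.6963,4.1213)
cross product → J_v[:, 1] = (0.6963,-10.2580,0.0000)
J_ω[:, 1] = z_1
entry J[5][1] = 1.0000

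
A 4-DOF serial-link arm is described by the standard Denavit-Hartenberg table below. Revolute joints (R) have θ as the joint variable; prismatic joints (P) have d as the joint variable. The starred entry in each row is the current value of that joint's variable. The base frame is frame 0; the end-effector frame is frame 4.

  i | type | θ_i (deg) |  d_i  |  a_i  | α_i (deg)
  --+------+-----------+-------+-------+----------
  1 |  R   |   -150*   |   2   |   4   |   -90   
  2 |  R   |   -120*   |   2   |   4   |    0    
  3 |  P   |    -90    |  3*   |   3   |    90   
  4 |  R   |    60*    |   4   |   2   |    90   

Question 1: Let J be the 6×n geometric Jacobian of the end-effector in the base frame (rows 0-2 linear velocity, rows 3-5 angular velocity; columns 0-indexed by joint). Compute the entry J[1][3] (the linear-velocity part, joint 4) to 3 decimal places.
-1.616

axis z_3 = (-0.4330,-0.2500,-0.8660); lever o_n−o_3 = (-0.1160,-2.0670,-3.9641)
cross product → J_v[:, 3] = (-0.7990,-1.6160,0.8660)
J_ω[:, 3] = z_3
entry J[1][3] = -1.6160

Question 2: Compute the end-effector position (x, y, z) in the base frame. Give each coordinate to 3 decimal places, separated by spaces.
after link 1: o_1 = (-3.4641, -2.0000, 2.0000)
after link 2: o_2 = (-0.7321, -2.7321, 5.4641)
after link 3: o_3 = (3.0179, -4.0311, 3.9641)
after link 4: o_4 = (2.9019, -6.0981, 0.0000)

2.902 -6.098 0.000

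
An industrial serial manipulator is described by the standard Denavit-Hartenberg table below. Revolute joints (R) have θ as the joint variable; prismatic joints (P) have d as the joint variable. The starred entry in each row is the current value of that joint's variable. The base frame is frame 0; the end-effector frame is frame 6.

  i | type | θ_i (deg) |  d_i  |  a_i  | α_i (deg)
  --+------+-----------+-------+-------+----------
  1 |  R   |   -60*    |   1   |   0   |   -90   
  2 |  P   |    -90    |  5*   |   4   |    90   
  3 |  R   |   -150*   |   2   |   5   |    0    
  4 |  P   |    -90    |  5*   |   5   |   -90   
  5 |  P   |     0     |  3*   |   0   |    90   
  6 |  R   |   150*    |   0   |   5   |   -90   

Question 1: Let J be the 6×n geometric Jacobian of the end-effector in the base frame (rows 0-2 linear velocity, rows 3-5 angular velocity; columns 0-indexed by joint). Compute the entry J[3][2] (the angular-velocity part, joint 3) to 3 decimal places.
-0.500

axis z_2 = (-0.5000,0.8660,0.0000); lever o_n−o_2 = (-7.5442,3.7272,-9.4282)
cross product → J_v[:, 2] = (-8.1651,-4.7141,4.6699)
J_ω[:, 2] = z_2
entry J[3][2] = -0.5000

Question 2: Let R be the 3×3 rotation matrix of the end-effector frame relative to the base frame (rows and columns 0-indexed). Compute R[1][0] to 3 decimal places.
-0.500

End-effector x-axis (col 0 of R) = (-0.8660,-0.5000,0.0000)
R[1][0] = -0.5000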